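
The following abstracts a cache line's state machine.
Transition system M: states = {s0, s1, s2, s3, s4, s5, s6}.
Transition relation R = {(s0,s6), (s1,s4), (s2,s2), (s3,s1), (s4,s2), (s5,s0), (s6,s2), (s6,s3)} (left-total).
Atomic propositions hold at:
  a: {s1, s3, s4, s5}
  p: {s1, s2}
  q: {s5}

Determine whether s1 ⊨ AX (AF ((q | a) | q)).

Yes

Sat(q | a) = {s1, s3, s4, s5}
Sat((q | a) | q) = {s1, s3, s4, s5}
AF ((q | a) | q): least fixpoint, start Z0 = {s1, s3, s4, s5}, add states with every successor in Z. Already a fixed point.
Sat(AF ((q | a) | q)) = {s1, s3, s4, s5}
Sat(AX (AF ((q | a) | q))) = {s : every successor in {s1, s3, s4, s5}} = {s1, s3}
s1 ∈ Sat(AX (AF ((q | a) | q))) = {s1, s3}, so the formula holds at s1.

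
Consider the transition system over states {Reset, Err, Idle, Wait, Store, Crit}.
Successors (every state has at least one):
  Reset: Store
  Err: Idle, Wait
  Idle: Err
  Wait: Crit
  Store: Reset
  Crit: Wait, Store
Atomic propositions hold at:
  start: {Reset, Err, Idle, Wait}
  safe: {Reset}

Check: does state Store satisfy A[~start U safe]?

Yes

Sat(~start) = {Store, Crit}
A[~start U safe]: least fixpoint, start Z0 = Sat(safe) = {Reset}, add states in Sat(~start) with every successor in Z. Z1 = {Reset, Store}; fixed.
Sat(A[~start U safe]) = {Reset, Store}
Store ∈ Sat(A[~start U safe]) = {Reset, Store}, so the formula holds at Store.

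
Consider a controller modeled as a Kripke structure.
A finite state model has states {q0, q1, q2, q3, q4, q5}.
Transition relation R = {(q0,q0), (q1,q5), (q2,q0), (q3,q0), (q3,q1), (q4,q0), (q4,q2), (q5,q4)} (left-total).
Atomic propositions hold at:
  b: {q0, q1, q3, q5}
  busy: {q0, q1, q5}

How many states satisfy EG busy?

1

EG busy: greatest fixpoint, start Z0 = {q0, q1, q5}, keep only states in Sat with some successor in Z. Z1 = {q0, q1}; Z2 = {q0}; fixed.
Sat(EG busy) = {q0}
|Sat(EG busy)| = |{q0}| = 1.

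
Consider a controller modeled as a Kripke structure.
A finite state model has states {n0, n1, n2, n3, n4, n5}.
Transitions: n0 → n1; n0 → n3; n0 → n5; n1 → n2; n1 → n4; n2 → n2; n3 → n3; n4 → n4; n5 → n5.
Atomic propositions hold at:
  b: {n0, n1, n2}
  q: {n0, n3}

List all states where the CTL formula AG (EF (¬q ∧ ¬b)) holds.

Sat(¬q) = {n1, n2, n4, n5}
Sat(¬b) = {n3, n4, n5}
Sat(¬q ∧ ¬b) = {n4, n5}
EF (¬q ∧ ¬b): least fixpoint, start Z0 = {n4, n5}, add states with some successor in Z. Z1 = {n0, n1, n4, n5}; fixed.
Sat(EF (¬q ∧ ¬b)) = {n0, n1, n4, n5}
AG (EF (¬q ∧ ¬b)): greatest fixpoint, start Z0 = {n0, n1, n4, n5}, keep only states in Sat with every successor in Z. Z1 = {n4, n5}; fixed.
Sat(AG (EF (¬q ∧ ¬b))) = {n4, n5}

{n4, n5}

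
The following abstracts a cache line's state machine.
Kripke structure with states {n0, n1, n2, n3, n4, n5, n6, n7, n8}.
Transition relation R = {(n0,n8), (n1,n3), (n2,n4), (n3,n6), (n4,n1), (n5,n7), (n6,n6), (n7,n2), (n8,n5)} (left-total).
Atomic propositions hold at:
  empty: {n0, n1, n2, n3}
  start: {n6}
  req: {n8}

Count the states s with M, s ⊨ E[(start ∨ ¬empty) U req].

1

Sat(¬empty) = {n4, n5, n6, n7, n8}
Sat(start ∨ ¬empty) = {n4, n5, n6, n7, n8}
E[(start ∨ ¬empty) U req]: least fixpoint, start Z0 = Sat(req) = {n8}, add states in Sat(start ∨ ¬empty) with some successor in Z. Already a fixed point.
Sat(E[(start ∨ ¬empty) U req]) = {n8}
|Sat(E[(start ∨ ¬empty) U req])| = |{n8}| = 1.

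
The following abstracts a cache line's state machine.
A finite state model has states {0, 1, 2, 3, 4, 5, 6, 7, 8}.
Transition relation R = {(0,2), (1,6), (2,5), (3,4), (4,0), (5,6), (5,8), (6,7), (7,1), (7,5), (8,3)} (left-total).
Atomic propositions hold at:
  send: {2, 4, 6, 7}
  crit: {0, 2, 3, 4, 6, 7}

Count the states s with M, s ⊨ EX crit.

Sat(EX crit) = {s : some successor in {0, 2, 3, 4, 6, 7}} = {0, 1, 3, 4, 5, 6, 8}
|Sat(EX crit)| = |{0, 1, 3, 4, 5, 6, 8}| = 7.

7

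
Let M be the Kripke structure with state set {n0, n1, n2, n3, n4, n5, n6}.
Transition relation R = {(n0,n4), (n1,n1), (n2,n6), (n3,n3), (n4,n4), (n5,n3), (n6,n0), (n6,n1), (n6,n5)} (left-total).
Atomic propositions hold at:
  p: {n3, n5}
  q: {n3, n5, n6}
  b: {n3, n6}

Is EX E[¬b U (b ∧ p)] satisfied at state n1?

No

Sat(¬b) = {n0, n1, n2, n4, n5}
Sat(b ∧ p) = {n3}
E[¬b U (b ∧ p)]: least fixpoint, start Z0 = Sat((b ∧ p)) = {n3}, add states in Sat(¬b) with some successor in Z. Z1 = {n3, n5}; fixed.
Sat(E[¬b U (b ∧ p)]) = {n3, n5}
Sat(EX E[¬b U (b ∧ p)]) = {s : some successor in {n3, n5}} = {n3, n5, n6}
n1 ∉ Sat(EX E[¬b U (b ∧ p)]) = {n3, n5, n6}, so the formula does not hold at n1.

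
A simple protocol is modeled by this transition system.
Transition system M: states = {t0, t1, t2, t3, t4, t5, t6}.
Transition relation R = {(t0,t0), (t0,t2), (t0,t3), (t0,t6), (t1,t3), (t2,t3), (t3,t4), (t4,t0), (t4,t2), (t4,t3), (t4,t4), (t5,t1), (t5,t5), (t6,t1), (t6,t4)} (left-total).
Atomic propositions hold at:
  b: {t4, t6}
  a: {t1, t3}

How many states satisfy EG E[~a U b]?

3

Sat(~a) = {t0, t2, t4, t5, t6}
E[~a U b]: least fixpoint, start Z0 = Sat(b) = {t4, t6}, add states in Sat(~a) with some successor in Z. Z1 = {t0, t4, t6}; fixed.
Sat(E[~a U b]) = {t0, t4, t6}
EG E[~a U b]: greatest fixpoint, start Z0 = {t0, t4, t6}, keep only states in Sat with some successor in Z. Already a fixed point.
Sat(EG E[~a U b]) = {t0, t4, t6}
|Sat(EG E[~a U b])| = |{t0, t4, t6}| = 3.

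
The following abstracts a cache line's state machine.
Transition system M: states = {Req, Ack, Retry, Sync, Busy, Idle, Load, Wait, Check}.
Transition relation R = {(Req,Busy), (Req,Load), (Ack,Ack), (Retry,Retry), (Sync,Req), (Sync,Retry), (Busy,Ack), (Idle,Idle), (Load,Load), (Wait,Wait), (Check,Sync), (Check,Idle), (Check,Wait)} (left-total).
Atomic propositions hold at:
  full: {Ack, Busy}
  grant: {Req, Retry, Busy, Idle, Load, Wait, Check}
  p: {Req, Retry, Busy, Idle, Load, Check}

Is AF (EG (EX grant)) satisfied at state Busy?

No

Sat(EX grant) = {s : some successor in {Req, Retry, Busy, Idle, Load, Wait, Check}} = {Req, Retry, Sync, Idle, Load, Wait, Check}
EG (EX grant): greatest fixpoint, start Z0 = {Req, Retry, Sync, Idle, Load, Wait, Check}, keep only states in Sat with some successor in Z. Already a fixed point.
Sat(EG (EX grant)) = {Req, Retry, Sync, Idle, Load, Wait, Check}
AF (EG (EX grant)): least fixpoint, start Z0 = {Req, Retry, Sync, Idle, Load, Wait, Check}, add states with every successor in Z. Already a fixed point.
Sat(AF (EG (EX grant))) = {Req, Retry, Sync, Idle, Load, Wait, Check}
Busy ∉ Sat(AF (EG (EX grant))) = {Req, Retry, Sync, Idle, Load, Wait, Check}, so the formula does not hold at Busy.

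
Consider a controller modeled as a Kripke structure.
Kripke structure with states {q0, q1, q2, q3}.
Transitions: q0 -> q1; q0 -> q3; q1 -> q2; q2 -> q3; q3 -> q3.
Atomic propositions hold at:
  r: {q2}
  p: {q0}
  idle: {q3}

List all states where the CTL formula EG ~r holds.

{q0, q3}

Sat(~r) = {q0, q1, q3}
EG ~r: greatest fixpoint, start Z0 = {q0, q1, q3}, keep only states in Sat with some successor in Z. Z1 = {q0, q3}; fixed.
Sat(EG ~r) = {q0, q3}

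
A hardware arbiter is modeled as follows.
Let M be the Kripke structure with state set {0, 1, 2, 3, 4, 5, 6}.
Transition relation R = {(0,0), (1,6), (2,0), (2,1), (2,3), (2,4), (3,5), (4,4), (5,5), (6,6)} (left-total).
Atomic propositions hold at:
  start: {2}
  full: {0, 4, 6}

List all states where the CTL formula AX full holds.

Sat(AX full) = {s : every successor in {0, 4, 6}} = {0, 1, 4, 6}

{0, 1, 4, 6}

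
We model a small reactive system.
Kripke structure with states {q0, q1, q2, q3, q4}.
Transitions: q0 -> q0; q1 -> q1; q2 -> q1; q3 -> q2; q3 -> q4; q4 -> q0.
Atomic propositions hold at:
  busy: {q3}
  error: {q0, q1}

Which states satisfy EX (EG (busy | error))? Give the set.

{q0, q1, q2, q4}

Sat(busy | error) = {q0, q1, q3}
EG (busy | error): greatest fixpoint, start Z0 = {q0, q1, q3}, keep only states in Sat with some successor in Z. Z1 = {q0, q1}; fixed.
Sat(EG (busy | error)) = {q0, q1}
Sat(EX (EG (busy | error))) = {s : some successor in {q0, q1}} = {q0, q1, q2, q4}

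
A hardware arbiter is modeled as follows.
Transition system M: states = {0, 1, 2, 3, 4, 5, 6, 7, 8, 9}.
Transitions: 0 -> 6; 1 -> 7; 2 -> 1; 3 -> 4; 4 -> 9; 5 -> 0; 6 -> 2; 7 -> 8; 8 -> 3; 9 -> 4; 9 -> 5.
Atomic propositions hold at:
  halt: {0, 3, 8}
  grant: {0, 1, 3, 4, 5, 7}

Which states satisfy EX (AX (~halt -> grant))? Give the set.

Sat(~halt) = {1, 2, 4, 5, 6, 7, 9}
Sat(~halt -> grant) = {0, 1, 3, 4, 5, 7, 8}
Sat(AX (~halt -> grant)) = {s : every successor in {0, 1, 3, 4, 5, 7, 8}} = {1, 2, 3, 5, 7, 8, 9}
Sat(EX (AX (~halt -> grant))) = {s : some successor in {1, 2, 3, 5, 7, 8, 9}} = {1, 2, 4, 6, 7, 8, 9}

{1, 2, 4, 6, 7, 8, 9}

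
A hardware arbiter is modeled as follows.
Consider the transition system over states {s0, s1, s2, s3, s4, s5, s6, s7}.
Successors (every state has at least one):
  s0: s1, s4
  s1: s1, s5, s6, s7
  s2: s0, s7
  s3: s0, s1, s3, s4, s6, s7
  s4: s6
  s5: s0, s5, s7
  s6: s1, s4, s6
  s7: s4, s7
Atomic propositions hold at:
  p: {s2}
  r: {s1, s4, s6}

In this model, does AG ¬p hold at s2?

Sat(¬p) = {s0, s1, s3, s4, s5, s6, s7}
AG ¬p: greatest fixpoint, start Z0 = {s0, s1, s3, s4, s5, s6, s7}, keep only states in Sat with every successor in Z. Already a fixed point.
Sat(AG ¬p) = {s0, s1, s3, s4, s5, s6, s7}
s2 ∉ Sat(AG ¬p) = {s0, s1, s3, s4, s5, s6, s7}, so the formula does not hold at s2.

No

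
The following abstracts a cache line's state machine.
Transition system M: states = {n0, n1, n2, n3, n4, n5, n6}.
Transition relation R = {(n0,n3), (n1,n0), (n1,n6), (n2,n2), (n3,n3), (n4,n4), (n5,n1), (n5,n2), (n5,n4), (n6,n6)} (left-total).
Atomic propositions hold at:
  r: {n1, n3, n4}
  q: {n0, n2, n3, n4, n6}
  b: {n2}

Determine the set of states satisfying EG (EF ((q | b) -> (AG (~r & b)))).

{n2, n5}

Sat(q | b) = {n0, n2, n3, n4, n6}
Sat(~r) = {n0, n2, n5, n6}
Sat(~r & b) = {n2}
AG (~r & b): greatest fixpoint, start Z0 = {n2}, keep only states in Sat with every successor in Z. Already a fixed point.
Sat(AG (~r & b)) = {n2}
Sat((q | b) -> (AG (~r & b))) = {n1, n2, n5}
EF ((q | b) -> (AG (~r & b))): least fixpoint, start Z0 = {n1, n2, n5}, add states with some successor in Z. Already a fixed point.
Sat(EF ((q | b) -> (AG (~r & b)))) = {n1, n2, n5}
EG (EF ((q | b) -> (AG (~r & b)))): greatest fixpoint, start Z0 = {n1, n2, n5}, keep only states in Sat with some successor in Z. Z1 = {n2, n5}; fixed.
Sat(EG (EF ((q | b) -> (AG (~r & b))))) = {n2, n5}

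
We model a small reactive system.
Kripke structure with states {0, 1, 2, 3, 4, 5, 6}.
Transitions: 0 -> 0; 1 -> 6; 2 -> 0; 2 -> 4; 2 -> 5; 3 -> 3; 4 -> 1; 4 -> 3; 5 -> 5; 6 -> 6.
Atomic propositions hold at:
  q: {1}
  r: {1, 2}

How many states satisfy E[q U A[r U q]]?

1

A[r U q]: least fixpoint, start Z0 = Sat(q) = {1}, add states in Sat(r) with every successor in Z. Already a fixed point.
Sat(A[r U q]) = {1}
E[q U A[r U q]]: least fixpoint, start Z0 = Sat(A[r U q]) = {1}, add states in Sat(q) with some successor in Z. Already a fixed point.
Sat(E[q U A[r U q]]) = {1}
|Sat(E[q U A[r U q]])| = |{1}| = 1.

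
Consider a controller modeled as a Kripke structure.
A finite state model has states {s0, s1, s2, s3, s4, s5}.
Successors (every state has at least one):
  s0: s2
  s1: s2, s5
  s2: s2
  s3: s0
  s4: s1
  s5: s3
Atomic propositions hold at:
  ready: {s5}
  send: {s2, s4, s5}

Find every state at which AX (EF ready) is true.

{s4}

EF ready: least fixpoint, start Z0 = {s5}, add states with some successor in Z. Z1 = {s1, s5}; Z2 = {s1, s4, s5}; fixed.
Sat(EF ready) = {s1, s4, s5}
Sat(AX (EF ready)) = {s : every successor in {s1, s4, s5}} = {s4}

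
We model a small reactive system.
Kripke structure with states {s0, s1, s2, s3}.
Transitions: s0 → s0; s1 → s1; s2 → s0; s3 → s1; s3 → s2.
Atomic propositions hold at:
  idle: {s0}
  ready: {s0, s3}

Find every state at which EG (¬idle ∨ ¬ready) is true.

Sat(¬idle) = {s1, s2, s3}
Sat(¬ready) = {s1, s2}
Sat(¬idle ∨ ¬ready) = {s1, s2, s3}
EG (¬idle ∨ ¬ready): greatest fixpoint, start Z0 = {s1, s2, s3}, keep only states in Sat with some successor in Z. Z1 = {s1, s3}; fixed.
Sat(EG (¬idle ∨ ¬ready)) = {s1, s3}

{s1, s3}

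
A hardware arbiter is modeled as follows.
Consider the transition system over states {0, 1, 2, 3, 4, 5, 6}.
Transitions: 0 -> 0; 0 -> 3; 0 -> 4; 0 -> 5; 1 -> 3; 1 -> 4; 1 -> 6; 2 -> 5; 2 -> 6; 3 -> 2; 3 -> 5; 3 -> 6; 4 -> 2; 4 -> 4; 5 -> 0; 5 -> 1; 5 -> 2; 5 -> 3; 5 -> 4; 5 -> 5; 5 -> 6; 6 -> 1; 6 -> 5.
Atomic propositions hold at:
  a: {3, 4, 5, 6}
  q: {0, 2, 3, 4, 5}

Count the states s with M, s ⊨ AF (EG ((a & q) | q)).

Sat(a & q) = {3, 4, 5}
Sat((a & q) | q) = {0, 2, 3, 4, 5}
EG ((a & q) | q): greatest fixpoint, start Z0 = {0, 2, 3, 4, 5}, keep only states in Sat with some successor in Z. Already a fixed point.
Sat(EG ((a & q) | q)) = {0, 2, 3, 4, 5}
AF (EG ((a & q) | q)): least fixpoint, start Z0 = {0, 2, 3, 4, 5}, add states with every successor in Z. Already a fixed point.
Sat(AF (EG ((a & q) | q))) = {0, 2, 3, 4, 5}
|Sat(AF (EG ((a & q) | q)))| = |{0, 2, 3, 4, 5}| = 5.

5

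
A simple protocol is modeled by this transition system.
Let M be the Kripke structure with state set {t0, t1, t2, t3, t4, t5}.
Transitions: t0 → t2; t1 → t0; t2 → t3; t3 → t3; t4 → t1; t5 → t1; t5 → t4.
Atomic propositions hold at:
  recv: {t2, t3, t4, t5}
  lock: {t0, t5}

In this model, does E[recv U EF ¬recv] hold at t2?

Sat(¬recv) = {t0, t1}
EF ¬recv: least fixpoint, start Z0 = {t0, t1}, add states with some successor in Z. Z1 = {t0, t1, t4, t5}; fixed.
Sat(EF ¬recv) = {t0, t1, t4, t5}
E[recv U EF ¬recv]: least fixpoint, start Z0 = Sat(EF ¬recv) = {t0, t1, t4, t5}, add states in Sat(recv) with some successor in Z. Already a fixed point.
Sat(E[recv U EF ¬recv]) = {t0, t1, t4, t5}
t2 ∉ Sat(E[recv U EF ¬recv]) = {t0, t1, t4, t5}, so the formula does not hold at t2.

No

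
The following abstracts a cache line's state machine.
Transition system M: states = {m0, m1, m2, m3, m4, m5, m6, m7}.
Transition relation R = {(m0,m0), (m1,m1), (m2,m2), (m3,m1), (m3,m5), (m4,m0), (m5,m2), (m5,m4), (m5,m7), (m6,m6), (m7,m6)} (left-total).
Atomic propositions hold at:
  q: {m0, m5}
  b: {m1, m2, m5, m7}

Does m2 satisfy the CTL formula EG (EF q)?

EF q: least fixpoint, start Z0 = {m0, m5}, add states with some successor in Z. Z1 = {m0, m3, m4, m5}; fixed.
Sat(EF q) = {m0, m3, m4, m5}
EG (EF q): greatest fixpoint, start Z0 = {m0, m3, m4, m5}, keep only states in Sat with some successor in Z. Already a fixed point.
Sat(EG (EF q)) = {m0, m3, m4, m5}
m2 ∉ Sat(EG (EF q)) = {m0, m3, m4, m5}, so the formula does not hold at m2.

No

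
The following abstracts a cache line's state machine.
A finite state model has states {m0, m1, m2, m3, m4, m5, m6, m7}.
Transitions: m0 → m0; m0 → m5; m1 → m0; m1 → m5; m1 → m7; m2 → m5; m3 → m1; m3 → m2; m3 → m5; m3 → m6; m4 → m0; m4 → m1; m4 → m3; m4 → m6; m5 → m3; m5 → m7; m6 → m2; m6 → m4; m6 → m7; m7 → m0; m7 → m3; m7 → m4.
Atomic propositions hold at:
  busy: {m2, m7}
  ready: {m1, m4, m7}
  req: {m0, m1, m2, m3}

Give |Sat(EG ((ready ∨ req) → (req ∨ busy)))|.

7

Sat(ready ∨ req) = {m0, m1, m2, m3, m4, m7}
Sat(req ∨ busy) = {m0, m1, m2, m3, m7}
Sat((ready ∨ req) → (req ∨ busy)) = {m0, m1, m2, m3, m5, m6, m7}
EG ((ready ∨ req) → (req ∨ busy)): greatest fixpoint, start Z0 = {m0, m1, m2, m3, m5, m6, m7}, keep only states in Sat with some successor in Z. Already a fixed point.
Sat(EG ((ready ∨ req) → (req ∨ busy))) = {m0, m1, m2, m3, m5, m6, m7}
|Sat(EG ((ready ∨ req) → (req ∨ busy)))| = |{m0, m1, m2, m3, m5, m6, m7}| = 7.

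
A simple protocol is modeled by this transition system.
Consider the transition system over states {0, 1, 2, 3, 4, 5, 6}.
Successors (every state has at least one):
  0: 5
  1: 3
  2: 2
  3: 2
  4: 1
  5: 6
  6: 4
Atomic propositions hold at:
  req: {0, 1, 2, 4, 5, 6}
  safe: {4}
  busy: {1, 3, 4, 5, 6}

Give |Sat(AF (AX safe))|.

3

Sat(AX safe) = {s : every successor in {4}} = {6}
AF (AX safe): least fixpoint, start Z0 = {6}, add states with every successor in Z. Z1 = {5, 6}; Z2 = {0, 5, 6}; fixed.
Sat(AF (AX safe)) = {0, 5, 6}
|Sat(AF (AX safe))| = |{0, 5, 6}| = 3.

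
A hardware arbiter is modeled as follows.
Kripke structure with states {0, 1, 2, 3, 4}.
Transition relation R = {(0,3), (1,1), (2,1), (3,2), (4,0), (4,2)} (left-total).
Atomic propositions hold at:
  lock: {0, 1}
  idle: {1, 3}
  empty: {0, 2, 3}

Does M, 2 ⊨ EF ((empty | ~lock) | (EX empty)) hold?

Yes

Sat(~lock) = {2, 3, 4}
Sat(empty | ~lock) = {0, 2, 3, 4}
Sat(EX empty) = {s : some successor in {0, 2, 3}} = {0, 3, 4}
Sat((empty | ~lock) | (EX empty)) = {0, 2, 3, 4}
EF ((empty | ~lock) | (EX empty)): least fixpoint, start Z0 = {0, 2, 3, 4}, add states with some successor in Z. Already a fixed point.
Sat(EF ((empty | ~lock) | (EX empty))) = {0, 2, 3, 4}
2 ∈ Sat(EF ((empty | ~lock) | (EX empty))) = {0, 2, 3, 4}, so the formula holds at 2.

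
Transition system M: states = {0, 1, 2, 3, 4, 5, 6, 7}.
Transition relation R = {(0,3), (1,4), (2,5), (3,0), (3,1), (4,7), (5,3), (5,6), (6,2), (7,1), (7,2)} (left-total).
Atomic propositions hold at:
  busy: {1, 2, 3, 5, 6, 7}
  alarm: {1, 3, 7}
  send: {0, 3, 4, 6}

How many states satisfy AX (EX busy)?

Sat(EX busy) = {s : some successor in {1, 2, 3, 5, 6, 7}} = {0, 2, 3, 4, 5, 6, 7}
Sat(AX (EX busy)) = {s : every successor in {0, 2, 3, 4, 5, 6, 7}} = {0, 1, 2, 4, 5, 6}
|Sat(AX (EX busy))| = |{0, 1, 2, 4, 5, 6}| = 6.

6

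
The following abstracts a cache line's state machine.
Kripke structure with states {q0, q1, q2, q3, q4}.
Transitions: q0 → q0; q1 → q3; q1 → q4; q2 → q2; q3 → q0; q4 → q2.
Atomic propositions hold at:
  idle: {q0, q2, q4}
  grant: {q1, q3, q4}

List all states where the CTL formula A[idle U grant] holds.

A[idle U grant]: least fixpoint, start Z0 = Sat(grant) = {q1, q3, q4}, add states in Sat(idle) with every successor in Z. Already a fixed point.
Sat(A[idle U grant]) = {q1, q3, q4}

{q1, q3, q4}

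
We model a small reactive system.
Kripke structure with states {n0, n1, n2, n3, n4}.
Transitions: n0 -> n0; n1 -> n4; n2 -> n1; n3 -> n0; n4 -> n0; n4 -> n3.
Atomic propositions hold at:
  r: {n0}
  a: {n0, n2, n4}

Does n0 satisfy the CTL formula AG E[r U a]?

Yes

E[r U a]: least fixpoint, start Z0 = Sat(a) = {n0, n2, n4}, add states in Sat(r) with some successor in Z. Already a fixed point.
Sat(E[r U a]) = {n0, n2, n4}
AG E[r U a]: greatest fixpoint, start Z0 = {n0, n2, n4}, keep only states in Sat with every successor in Z. Z1 = {n0}; fixed.
Sat(AG E[r U a]) = {n0}
n0 ∈ Sat(AG E[r U a]) = {n0}, so the formula holds at n0.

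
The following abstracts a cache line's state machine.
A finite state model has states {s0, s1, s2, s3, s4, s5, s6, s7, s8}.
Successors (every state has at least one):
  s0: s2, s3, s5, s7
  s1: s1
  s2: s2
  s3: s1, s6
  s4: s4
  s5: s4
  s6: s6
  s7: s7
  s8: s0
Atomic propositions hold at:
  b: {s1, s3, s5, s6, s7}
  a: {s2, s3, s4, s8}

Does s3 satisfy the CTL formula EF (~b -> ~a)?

Sat(~b) = {s0, s2, s4, s8}
Sat(~a) = {s0, s1, s5, s6, s7}
Sat(~b -> ~a) = {s0, s1, s3, s5, s6, s7}
EF (~b -> ~a): least fixpoint, start Z0 = {s0, s1, s3, s5, s6, s7}, add states with some successor in Z. Z1 = {s0, s1, s3, s5, s6, s7, s8}; fixed.
Sat(EF (~b -> ~a)) = {s0, s1, s3, s5, s6, s7, s8}
s3 ∈ Sat(EF (~b -> ~a)) = {s0, s1, s3, s5, s6, s7, s8}, so the formula holds at s3.

Yes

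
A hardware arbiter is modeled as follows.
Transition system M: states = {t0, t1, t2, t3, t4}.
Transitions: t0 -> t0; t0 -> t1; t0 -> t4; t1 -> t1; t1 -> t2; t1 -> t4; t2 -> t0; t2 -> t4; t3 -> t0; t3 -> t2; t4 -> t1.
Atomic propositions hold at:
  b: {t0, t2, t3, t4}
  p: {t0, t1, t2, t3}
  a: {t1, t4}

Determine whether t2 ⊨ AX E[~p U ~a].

Sat(~p) = {t4}
Sat(~a) = {t0, t2, t3}
E[~p U ~a]: least fixpoint, start Z0 = Sat(~a) = {t0, t2, t3}, add states in Sat(~p) with some successor in Z. Already a fixed point.
Sat(E[~p U ~a]) = {t0, t2, t3}
Sat(AX E[~p U ~a]) = {s : every successor in {t0, t2, t3}} = {t3}
t2 ∉ Sat(AX E[~p U ~a]) = {t3}, so the formula does not hold at t2.

No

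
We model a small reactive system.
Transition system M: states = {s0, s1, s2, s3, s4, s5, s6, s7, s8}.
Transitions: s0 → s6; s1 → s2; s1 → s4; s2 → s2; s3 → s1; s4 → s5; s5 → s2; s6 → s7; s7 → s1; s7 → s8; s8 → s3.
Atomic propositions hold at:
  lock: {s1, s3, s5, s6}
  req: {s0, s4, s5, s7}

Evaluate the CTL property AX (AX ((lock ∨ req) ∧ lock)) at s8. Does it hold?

Yes

Sat(lock ∨ req) = {s0, s1, s3, s4, s5, s6, s7}
Sat((lock ∨ req) ∧ lock) = {s1, s3, s5, s6}
Sat(AX ((lock ∨ req) ∧ lock)) = {s : every successor in {s1, s3, s5, s6}} = {s0, s3, s4, s8}
Sat(AX (AX ((lock ∨ req) ∧ lock))) = {s : every successor in {s0, s3, s4, s8}} = {s8}
s8 ∈ Sat(AX (AX ((lock ∨ req) ∧ lock))) = {s8}, so the formula holds at s8.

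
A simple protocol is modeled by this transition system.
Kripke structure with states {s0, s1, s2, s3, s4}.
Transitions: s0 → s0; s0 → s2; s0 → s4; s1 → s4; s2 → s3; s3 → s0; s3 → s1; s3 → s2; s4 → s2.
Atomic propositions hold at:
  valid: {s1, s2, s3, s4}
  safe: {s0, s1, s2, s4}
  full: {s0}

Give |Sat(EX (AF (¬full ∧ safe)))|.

4

Sat(¬full) = {s1, s2, s3, s4}
Sat(¬full ∧ safe) = {s1, s2, s4}
AF (¬full ∧ safe): least fixpoint, start Z0 = {s1, s2, s4}, add states with every successor in Z. Already a fixed point.
Sat(AF (¬full ∧ safe)) = {s1, s2, s4}
Sat(EX (AF (¬full ∧ safe))) = {s : some successor in {s1, s2, s4}} = {s0, s1, s3, s4}
|Sat(EX (AF (¬full ∧ safe)))| = |{s0, s1, s3, s4}| = 4.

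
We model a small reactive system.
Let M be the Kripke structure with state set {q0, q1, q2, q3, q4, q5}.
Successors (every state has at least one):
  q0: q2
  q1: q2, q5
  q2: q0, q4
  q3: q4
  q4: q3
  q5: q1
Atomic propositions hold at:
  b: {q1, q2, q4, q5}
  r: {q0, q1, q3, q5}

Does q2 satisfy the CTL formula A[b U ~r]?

Sat(~r) = {q2, q4}
A[b U ~r]: least fixpoint, start Z0 = Sat(~r) = {q2, q4}, add states in Sat(b) with every successor in Z. Already a fixed point.
Sat(A[b U ~r]) = {q2, q4}
q2 ∈ Sat(A[b U ~r]) = {q2, q4}, so the formula holds at q2.

Yes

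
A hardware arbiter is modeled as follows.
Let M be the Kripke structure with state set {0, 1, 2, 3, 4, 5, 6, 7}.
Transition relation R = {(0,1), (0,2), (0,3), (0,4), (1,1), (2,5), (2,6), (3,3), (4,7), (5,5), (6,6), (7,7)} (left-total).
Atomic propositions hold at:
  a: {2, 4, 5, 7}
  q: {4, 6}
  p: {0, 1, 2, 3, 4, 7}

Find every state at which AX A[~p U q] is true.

Sat(~p) = {5, 6}
A[~p U q]: least fixpoint, start Z0 = Sat(q) = {4, 6}, add states in Sat(~p) with every successor in Z. Already a fixed point.
Sat(A[~p U q]) = {4, 6}
Sat(AX A[~p U q]) = {s : every successor in {4, 6}} = {6}

{6}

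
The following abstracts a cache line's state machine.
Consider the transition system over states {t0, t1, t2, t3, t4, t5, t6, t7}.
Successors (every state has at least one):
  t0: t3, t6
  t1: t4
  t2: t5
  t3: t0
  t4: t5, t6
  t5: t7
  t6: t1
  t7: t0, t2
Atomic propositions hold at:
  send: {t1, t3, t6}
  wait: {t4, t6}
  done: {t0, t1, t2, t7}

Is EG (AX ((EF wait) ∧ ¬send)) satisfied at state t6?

EF wait: least fixpoint, start Z0 = {t4, t6}, add states with some successor in Z. Z1 = {t0, t1, t4, t6}; Z2 = {t0, t1, t3, t4, t6, t7}; Z3 = {t0, t1, t3, t4, t5, t6, t7}; Z4 = {t0, t1, t2, t3, t4, t5, t6, t7}; fixed.
Sat(EF wait) = {t0, t1, t2, t3, t4, t5, t6, t7}
Sat(¬send) = {t0, t2, t4, t5, t7}
Sat((EF wait) ∧ ¬send) = {t0, t2, t4, t5, t7}
Sat(AX ((EF wait) ∧ ¬send)) = {s : every successor in {t0, t2, t4, t5, t7}} = {t1, t2, t3, t5, t7}
EG (AX ((EF wait) ∧ ¬send)): greatest fixpoint, start Z0 = {t1, t2, t3, t5, t7}, keep only states in Sat with some successor in Z. Z1 = {t2, t5, t7}; fixed.
Sat(EG (AX ((EF wait) ∧ ¬send))) = {t2, t5, t7}
t6 ∉ Sat(EG (AX ((EF wait) ∧ ¬send))) = {t2, t5, t7}, so the formula does not hold at t6.

No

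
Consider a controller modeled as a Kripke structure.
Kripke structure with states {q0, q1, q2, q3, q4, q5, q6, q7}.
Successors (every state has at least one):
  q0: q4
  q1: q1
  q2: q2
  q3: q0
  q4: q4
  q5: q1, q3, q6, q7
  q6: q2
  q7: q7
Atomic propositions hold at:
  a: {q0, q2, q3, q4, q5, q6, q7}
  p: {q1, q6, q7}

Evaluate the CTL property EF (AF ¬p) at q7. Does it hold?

Sat(¬p) = {q0, q2, q3, q4, q5}
AF ¬p: least fixpoint, start Z0 = {q0, q2, q3, q4, q5}, add states with every successor in Z. Z1 = {q0, q2, q3, q4, q5, q6}; fixed.
Sat(AF ¬p) = {q0, q2, q3, q4, q5, q6}
EF (AF ¬p): least fixpoint, start Z0 = {q0, q2, q3, q4, q5, q6}, add states with some successor in Z. Already a fixed point.
Sat(EF (AF ¬p)) = {q0, q2, q3, q4, q5, q6}
q7 ∉ Sat(EF (AF ¬p)) = {q0, q2, q3, q4, q5, q6}, so the formula does not hold at q7.

No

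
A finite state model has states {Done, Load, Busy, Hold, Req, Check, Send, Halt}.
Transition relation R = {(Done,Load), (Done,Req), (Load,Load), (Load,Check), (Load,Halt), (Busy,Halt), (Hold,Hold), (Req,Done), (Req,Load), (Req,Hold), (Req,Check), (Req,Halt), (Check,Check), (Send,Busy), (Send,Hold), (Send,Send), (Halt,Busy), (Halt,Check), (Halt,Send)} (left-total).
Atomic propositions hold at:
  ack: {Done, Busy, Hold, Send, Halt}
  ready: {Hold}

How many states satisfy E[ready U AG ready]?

AG ready: greatest fixpoint, start Z0 = {Hold}, keep only states in Sat with every successor in Z. Already a fixed point.
Sat(AG ready) = {Hold}
E[ready U AG ready]: least fixpoint, start Z0 = Sat(AG ready) = {Hold}, add states in Sat(ready) with some successor in Z. Already a fixed point.
Sat(E[ready U AG ready]) = {Hold}
|Sat(E[ready U AG ready])| = |{Hold}| = 1.

1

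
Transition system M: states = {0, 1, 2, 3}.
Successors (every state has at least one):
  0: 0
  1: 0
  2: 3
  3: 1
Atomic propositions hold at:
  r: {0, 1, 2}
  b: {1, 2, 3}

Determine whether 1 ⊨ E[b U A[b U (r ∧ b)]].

Sat(r ∧ b) = {1, 2}
A[b U (r ∧ b)]: least fixpoint, start Z0 = Sat((r ∧ b)) = {1, 2}, add states in Sat(b) with every successor in Z. Z1 = {1, 2, 3}; fixed.
Sat(A[b U (r ∧ b)]) = {1, 2, 3}
E[b U A[b U (r ∧ b)]]: least fixpoint, start Z0 = Sat(A[b U (r ∧ b)]) = {1, 2, 3}, add states in Sat(b) with some successor in Z. Already a fixed point.
Sat(E[b U A[b U (r ∧ b)]]) = {1, 2, 3}
1 ∈ Sat(E[b U A[b U (r ∧ b)]]) = {1, 2, 3}, so the formula holds at 1.

Yes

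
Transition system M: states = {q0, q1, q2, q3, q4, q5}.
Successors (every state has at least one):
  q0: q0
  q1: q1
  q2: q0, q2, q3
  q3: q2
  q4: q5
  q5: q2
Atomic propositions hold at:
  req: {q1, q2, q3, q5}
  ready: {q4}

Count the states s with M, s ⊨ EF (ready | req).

Sat(ready | req) = {q1, q2, q3, q4, q5}
EF (ready | req): least fixpoint, start Z0 = {q1, q2, q3, q4, q5}, add states with some successor in Z. Already a fixed point.
Sat(EF (ready | req)) = {q1, q2, q3, q4, q5}
|Sat(EF (ready | req))| = |{q1, q2, q3, q4, q5}| = 5.

5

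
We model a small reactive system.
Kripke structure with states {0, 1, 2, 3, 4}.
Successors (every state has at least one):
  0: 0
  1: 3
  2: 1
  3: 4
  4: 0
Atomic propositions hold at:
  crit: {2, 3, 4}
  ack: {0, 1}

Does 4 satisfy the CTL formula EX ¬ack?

Sat(¬ack) = {2, 3, 4}
Sat(EX ¬ack) = {s : some successor in {2, 3, 4}} = {1, 3}
4 ∉ Sat(EX ¬ack) = {1, 3}, so the formula does not hold at 4.

No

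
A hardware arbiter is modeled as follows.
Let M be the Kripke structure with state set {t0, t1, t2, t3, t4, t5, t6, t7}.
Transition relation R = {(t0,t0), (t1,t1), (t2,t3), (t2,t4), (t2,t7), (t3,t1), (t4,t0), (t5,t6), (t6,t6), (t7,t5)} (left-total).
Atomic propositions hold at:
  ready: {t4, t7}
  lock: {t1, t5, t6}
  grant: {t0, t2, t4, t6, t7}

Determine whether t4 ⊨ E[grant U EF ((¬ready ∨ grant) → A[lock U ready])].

Yes

Sat(¬ready) = {t0, t1, t2, t3, t5, t6}
Sat(¬ready ∨ grant) = {t0, t1, t2, t3, t4, t5, t6, t7}
A[lock U ready]: least fixpoint, start Z0 = Sat(ready) = {t4, t7}, add states in Sat(lock) with every successor in Z. Already a fixed point.
Sat(A[lock U ready]) = {t4, t7}
Sat((¬ready ∨ grant) → A[lock U ready]) = {t4, t7}
EF ((¬ready ∨ grant) → A[lock U ready]): least fixpoint, start Z0 = {t4, t7}, add states with some successor in Z. Z1 = {t2, t4, t7}; fixed.
Sat(EF ((¬ready ∨ grant) → A[lock U ready])) = {t2, t4, t7}
E[grant U EF ((¬ready ∨ grant) → A[lock U ready])]: least fixpoint, start Z0 = Sat(EF ((¬ready ∨ grant) → A[lock U ready])) = {t2, t4, t7}, add states in Sat(grant) with some successor in Z. Already a fixed point.
Sat(E[grant U EF ((¬ready ∨ grant) → A[lock U ready])]) = {t2, t4, t7}
t4 ∈ Sat(E[grant U EF ((¬ready ∨ grant) → A[lock U ready])]) = {t2, t4, t7}, so the formula holds at t4.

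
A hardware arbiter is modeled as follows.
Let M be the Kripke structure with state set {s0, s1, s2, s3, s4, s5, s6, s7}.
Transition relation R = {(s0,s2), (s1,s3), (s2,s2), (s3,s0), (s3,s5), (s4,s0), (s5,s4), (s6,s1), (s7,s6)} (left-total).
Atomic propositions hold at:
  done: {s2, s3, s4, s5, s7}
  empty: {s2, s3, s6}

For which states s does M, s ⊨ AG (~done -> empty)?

Sat(~done) = {s0, s1, s6}
Sat(~done -> empty) = {s2, s3, s4, s5, s6, s7}
AG (~done -> empty): greatest fixpoint, start Z0 = {s2, s3, s4, s5, s6, s7}, keep only states in Sat with every successor in Z. Z1 = {s2, s5, s7}; Z2 = {s2}; fixed.
Sat(AG (~done -> empty)) = {s2}

{s2}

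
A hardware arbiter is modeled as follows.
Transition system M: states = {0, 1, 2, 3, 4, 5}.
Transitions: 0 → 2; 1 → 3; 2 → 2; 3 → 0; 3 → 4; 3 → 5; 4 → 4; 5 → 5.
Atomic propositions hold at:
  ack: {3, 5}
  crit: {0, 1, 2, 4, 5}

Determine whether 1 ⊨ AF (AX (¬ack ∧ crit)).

No

Sat(¬ack) = {0, 1, 2, 4}
Sat(¬ack ∧ crit) = {0, 1, 2, 4}
Sat(AX (¬ack ∧ crit)) = {s : every successor in {0, 1, 2, 4}} = {0, 2, 4}
AF (AX (¬ack ∧ crit)): least fixpoint, start Z0 = {0, 2, 4}, add states with every successor in Z. Already a fixed point.
Sat(AF (AX (¬ack ∧ crit))) = {0, 2, 4}
1 ∉ Sat(AF (AX (¬ack ∧ crit))) = {0, 2, 4}, so the formula does not hold at 1.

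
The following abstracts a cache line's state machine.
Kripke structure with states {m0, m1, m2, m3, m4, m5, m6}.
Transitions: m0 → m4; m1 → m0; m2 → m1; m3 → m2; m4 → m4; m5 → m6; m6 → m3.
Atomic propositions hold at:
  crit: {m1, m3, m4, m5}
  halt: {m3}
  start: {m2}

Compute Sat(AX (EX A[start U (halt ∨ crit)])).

Sat(halt ∨ crit) = {m1, m3, m4, m5}
A[start U (halt ∨ crit)]: least fixpoint, start Z0 = Sat((halt ∨ crit)) = {m1, m3, m4, m5}, add states in Sat(start) with every successor in Z. Z1 = {m1, m2, m3, m4, m5}; fixed.
Sat(A[start U (halt ∨ crit)]) = {m1, m2, m3, m4, m5}
Sat(EX A[start U (halt ∨ crit)]) = {s : some successor in {m1, m2, m3, m4, m5}} = {m0, m2, m3, m4, m6}
Sat(AX (EX A[start U (halt ∨ crit)])) = {s : every successor in {m0, m2, m3, m4, m6}} = {m0, m1, m3, m4, m5, m6}

{m0, m1, m3, m4, m5, m6}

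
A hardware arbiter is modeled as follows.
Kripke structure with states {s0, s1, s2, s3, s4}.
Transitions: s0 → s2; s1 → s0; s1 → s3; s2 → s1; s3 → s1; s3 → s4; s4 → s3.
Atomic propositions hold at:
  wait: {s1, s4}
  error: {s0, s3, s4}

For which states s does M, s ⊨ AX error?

{s1, s4}

Sat(AX error) = {s : every successor in {s0, s3, s4}} = {s1, s4}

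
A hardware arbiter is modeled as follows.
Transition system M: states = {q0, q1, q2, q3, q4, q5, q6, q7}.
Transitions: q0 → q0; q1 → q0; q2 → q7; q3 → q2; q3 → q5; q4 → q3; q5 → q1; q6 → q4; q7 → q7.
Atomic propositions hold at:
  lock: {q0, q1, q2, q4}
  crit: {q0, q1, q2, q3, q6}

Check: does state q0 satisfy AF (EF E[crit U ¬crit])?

Sat(¬crit) = {q4, q5, q7}
E[crit U ¬crit]: least fixpoint, start Z0 = Sat(¬crit) = {q4, q5, q7}, add states in Sat(crit) with some successor in Z. Z1 = {q2, q3, q4, q5, q6, q7}; fixed.
Sat(E[crit U ¬crit]) = {q2, q3, q4, q5, q6, q7}
EF E[crit U ¬crit]: least fixpoint, start Z0 = {q2, q3, q4, q5, q6, q7}, add states with some successor in Z. Already a fixed point.
Sat(EF E[crit U ¬crit]) = {q2, q3, q4, q5, q6, q7}
AF (EF E[crit U ¬crit]): least fixpoint, start Z0 = {q2, q3, q4, q5, q6, q7}, add states with every successor in Z. Already a fixed point.
Sat(AF (EF E[crit U ¬crit])) = {q2, q3, q4, q5, q6, q7}
q0 ∉ Sat(AF (EF E[crit U ¬crit])) = {q2, q3, q4, q5, q6, q7}, so the formula does not hold at q0.

No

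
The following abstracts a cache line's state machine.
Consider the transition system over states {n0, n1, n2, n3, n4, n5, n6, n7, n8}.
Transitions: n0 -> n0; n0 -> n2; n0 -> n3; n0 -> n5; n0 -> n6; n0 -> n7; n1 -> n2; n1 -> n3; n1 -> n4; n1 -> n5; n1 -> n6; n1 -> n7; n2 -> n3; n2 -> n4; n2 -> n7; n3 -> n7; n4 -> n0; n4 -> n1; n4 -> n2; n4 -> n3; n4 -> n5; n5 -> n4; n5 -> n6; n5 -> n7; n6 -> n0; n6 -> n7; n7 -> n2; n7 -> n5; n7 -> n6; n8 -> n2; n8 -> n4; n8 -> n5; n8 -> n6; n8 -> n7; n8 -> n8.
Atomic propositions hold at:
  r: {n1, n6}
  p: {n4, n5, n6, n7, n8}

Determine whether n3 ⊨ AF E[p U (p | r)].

Yes

Sat(p | r) = {n1, n4, n5, n6, n7, n8}
E[p U (p | r)]: least fixpoint, start Z0 = Sat((p | r)) = {n1, n4, n5, n6, n7, n8}, add states in Sat(p) with some successor in Z. Already a fixed point.
Sat(E[p U (p | r)]) = {n1, n4, n5, n6, n7, n8}
AF E[p U (p | r)]: least fixpoint, start Z0 = {n1, n4, n5, n6, n7, n8}, add states with every successor in Z. Z1 = {n1, n3, n4, n5, n6, n7, n8}; Z2 = {n1, n2, n3, n4, n5, n6, n7, n8}; fixed.
Sat(AF E[p U (p | r)]) = {n1, n2, n3, n4, n5, n6, n7, n8}
n3 ∈ Sat(AF E[p U (p | r)]) = {n1, n2, n3, n4, n5, n6, n7, n8}, so the formula holds at n3.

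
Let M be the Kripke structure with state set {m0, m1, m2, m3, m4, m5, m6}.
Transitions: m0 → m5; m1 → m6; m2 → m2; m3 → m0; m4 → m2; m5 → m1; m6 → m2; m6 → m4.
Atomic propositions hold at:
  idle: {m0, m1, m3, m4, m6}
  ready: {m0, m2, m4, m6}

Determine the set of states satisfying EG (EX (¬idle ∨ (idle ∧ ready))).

{m1, m2, m4, m6}

Sat(¬idle) = {m2, m5}
Sat(idle ∧ ready) = {m0, m4, m6}
Sat(¬idle ∨ (idle ∧ ready)) = {m0, m2, m4, m5, m6}
Sat(EX (¬idle ∨ (idle ∧ ready))) = {s : some successor in {m0, m2, m4, m5, m6}} = {m0, m1, m2, m3, m4, m6}
EG (EX (¬idle ∨ (idle ∧ ready))): greatest fixpoint, start Z0 = {m0, m1, m2, m3, m4, m6}, keep only states in Sat with some successor in Z. Z1 = {m1, m2, m3, m4, m6}; Z2 = {m1, m2, m4, m6}; fixed.
Sat(EG (EX (¬idle ∨ (idle ∧ ready)))) = {m1, m2, m4, m6}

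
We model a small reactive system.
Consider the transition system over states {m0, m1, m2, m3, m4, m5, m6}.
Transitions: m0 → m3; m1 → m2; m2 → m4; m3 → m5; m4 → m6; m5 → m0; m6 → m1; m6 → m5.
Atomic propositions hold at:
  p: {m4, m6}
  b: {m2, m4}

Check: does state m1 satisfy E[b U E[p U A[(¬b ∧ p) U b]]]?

No

Sat(¬b) = {m0, m1, m3, m5, m6}
Sat(¬b ∧ p) = {m6}
A[(¬b ∧ p) U b]: least fixpoint, start Z0 = Sat(b) = {m2, m4}, add states in Sat(¬b ∧ p) with every successor in Z. Already a fixed point.
Sat(A[(¬b ∧ p) U b]) = {m2, m4}
E[p U A[(¬b ∧ p) U b]]: least fixpoint, start Z0 = Sat(A[(¬b ∧ p) U b]) = {m2, m4}, add states in Sat(p) with some successor in Z. Already a fixed point.
Sat(E[p U A[(¬b ∧ p) U b]]) = {m2, m4}
E[b U E[p U A[(¬b ∧ p) U b]]]: least fixpoint, start Z0 = Sat(E[p U A[(¬b ∧ p) U b]]) = {m2, m4}, add states in Sat(b) with some successor in Z. Already a fixed point.
Sat(E[b U E[p U A[(¬b ∧ p) U b]]]) = {m2, m4}
m1 ∉ Sat(E[b U E[p U A[(¬b ∧ p) U b]]]) = {m2, m4}, so the formula does not hold at m1.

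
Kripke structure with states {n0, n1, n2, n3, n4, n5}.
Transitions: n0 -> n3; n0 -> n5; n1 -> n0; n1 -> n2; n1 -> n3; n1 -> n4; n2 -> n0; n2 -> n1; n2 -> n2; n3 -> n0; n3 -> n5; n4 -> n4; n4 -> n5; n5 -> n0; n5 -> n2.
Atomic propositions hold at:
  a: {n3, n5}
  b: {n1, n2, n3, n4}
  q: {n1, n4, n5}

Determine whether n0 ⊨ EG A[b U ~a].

No

Sat(~a) = {n0, n1, n2, n4}
A[b U ~a]: least fixpoint, start Z0 = Sat(~a) = {n0, n1, n2, n4}, add states in Sat(b) with every successor in Z. Already a fixed point.
Sat(A[b U ~a]) = {n0, n1, n2, n4}
EG A[b U ~a]: greatest fixpoint, start Z0 = {n0, n1, n2, n4}, keep only states in Sat with some successor in Z. Z1 = {n1, n2, n4}; fixed.
Sat(EG A[b U ~a]) = {n1, n2, n4}
n0 ∉ Sat(EG A[b U ~a]) = {n1, n2, n4}, so the formula does not hold at n0.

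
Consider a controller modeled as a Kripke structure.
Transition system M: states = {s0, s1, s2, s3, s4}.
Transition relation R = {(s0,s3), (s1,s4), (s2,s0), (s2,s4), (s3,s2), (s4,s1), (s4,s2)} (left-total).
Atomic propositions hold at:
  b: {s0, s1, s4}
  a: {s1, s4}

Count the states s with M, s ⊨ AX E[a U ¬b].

4

Sat(¬b) = {s2, s3}
E[a U ¬b]: least fixpoint, start Z0 = Sat(¬b) = {s2, s3}, add states in Sat(a) with some successor in Z. Z1 = {s2, s3, s4}; Z2 = {s1, s2, s3, s4}; fixed.
Sat(E[a U ¬b]) = {s1, s2, s3, s4}
Sat(AX E[a U ¬b]) = {s : every successor in {s1, s2, s3, s4}} = {s0, s1, s3, s4}
|Sat(AX E[a U ¬b])| = |{s0, s1, s3, s4}| = 4.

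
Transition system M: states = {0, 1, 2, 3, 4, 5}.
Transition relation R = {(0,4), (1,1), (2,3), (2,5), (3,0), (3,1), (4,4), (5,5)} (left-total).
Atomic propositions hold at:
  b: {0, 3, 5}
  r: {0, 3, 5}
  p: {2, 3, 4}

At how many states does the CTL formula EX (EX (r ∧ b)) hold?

2

Sat(r ∧ b) = {0, 3, 5}
Sat(EX (r ∧ b)) = {s : some successor in {0, 3, 5}} = {2, 3, 5}
Sat(EX (EX (r ∧ b))) = {s : some successor in {2, 3, 5}} = {2, 5}
|Sat(EX (EX (r ∧ b)))| = |{2, 5}| = 2.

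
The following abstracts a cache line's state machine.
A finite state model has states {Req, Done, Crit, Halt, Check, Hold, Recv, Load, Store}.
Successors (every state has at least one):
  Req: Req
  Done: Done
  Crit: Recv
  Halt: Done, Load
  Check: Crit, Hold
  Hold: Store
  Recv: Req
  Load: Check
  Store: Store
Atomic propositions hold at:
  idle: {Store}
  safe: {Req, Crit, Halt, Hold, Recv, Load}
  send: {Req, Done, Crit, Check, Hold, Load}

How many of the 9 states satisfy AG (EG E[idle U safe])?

E[idle U safe]: least fixpoint, start Z0 = Sat(safe) = {Req, Crit, Halt, Hold, Recv, Load}, add states in Sat(idle) with some successor in Z. Already a fixed point.
Sat(E[idle U safe]) = {Req, Crit, Halt, Hold, Recv, Load}
EG E[idle U safe]: greatest fixpoint, start Z0 = {Req, Crit, Halt, Hold, Recv, Load}, keep only states in Sat with some successor in Z. Z1 = {Req, Crit, Halt, Recv}; Z2 = {Req, Crit, Recv}; fixed.
Sat(EG E[idle U safe]) = {Req, Crit, Recv}
AG (EG E[idle U safe]): greatest fixpoint, start Z0 = {Req, Crit, Recv}, keep only states in Sat with every successor in Z. Already a fixed point.
Sat(AG (EG E[idle U safe])) = {Req, Crit, Recv}
|Sat(AG (EG E[idle U safe]))| = |{Req, Crit, Recv}| = 3.

3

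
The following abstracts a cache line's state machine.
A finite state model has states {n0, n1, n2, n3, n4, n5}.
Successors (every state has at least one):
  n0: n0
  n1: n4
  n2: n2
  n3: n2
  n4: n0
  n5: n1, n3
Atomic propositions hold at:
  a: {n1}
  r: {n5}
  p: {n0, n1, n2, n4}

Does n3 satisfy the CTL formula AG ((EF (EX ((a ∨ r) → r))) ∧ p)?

Sat(a ∨ r) = {n1, n5}
Sat((a ∨ r) → r) = {n0, n2, n3, n4, n5}
Sat(EX ((a ∨ r) → r)) = {s : some successor in {n0, n2, n3, n4, n5}} = {n0, n1, n2, n3, n4, n5}
EF (EX ((a ∨ r) → r)): least fixpoint, start Z0 = {n0, n1, n2, n3, n4, n5}, add states with some successor in Z. Already a fixed point.
Sat(EF (EX ((a ∨ r) → r))) = {n0, n1, n2, n3, n4, n5}
Sat((EF (EX ((a ∨ r) → r))) ∧ p) = {n0, n1, n2, n4}
AG ((EF (EX ((a ∨ r) → r))) ∧ p): greatest fixpoint, start Z0 = {n0, n1, n2, n4}, keep only states in Sat with every successor in Z. Already a fixed point.
Sat(AG ((EF (EX ((a ∨ r) → r))) ∧ p)) = {n0, n1, n2, n4}
n3 ∉ Sat(AG ((EF (EX ((a ∨ r) → r))) ∧ p)) = {n0, n1, n2, n4}, so the formula does not hold at n3.

No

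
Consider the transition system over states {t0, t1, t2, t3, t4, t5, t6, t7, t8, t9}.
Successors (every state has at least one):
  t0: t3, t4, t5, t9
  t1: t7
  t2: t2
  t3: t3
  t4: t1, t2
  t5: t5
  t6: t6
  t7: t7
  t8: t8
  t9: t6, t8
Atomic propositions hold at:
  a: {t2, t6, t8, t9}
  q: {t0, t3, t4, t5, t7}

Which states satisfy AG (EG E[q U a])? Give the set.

E[q U a]: least fixpoint, start Z0 = Sat(a) = {t2, t6, t8, t9}, add states in Sat(q) with some successor in Z. Z1 = {t0, t2, t4, t6, t8, t9}; fixed.
Sat(E[q U a]) = {t0, t2, t4, t6, t8, t9}
EG E[q U a]: greatest fixpoint, start Z0 = {t0, t2, t4, t6, t8, t9}, keep only states in Sat with some successor in Z. Already a fixed point.
Sat(EG E[q U a]) = {t0, t2, t4, t6, t8, t9}
AG (EG E[q U a]): greatest fixpoint, start Z0 = {t0, t2, t4, t6, t8, t9}, keep only states in Sat with every successor in Z. Z1 = {t2, t6, t8, t9}; fixed.
Sat(AG (EG E[q U a])) = {t2, t6, t8, t9}

{t2, t6, t8, t9}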